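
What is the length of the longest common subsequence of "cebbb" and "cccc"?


LCS of "cebbb" and "cccc"
DP table:
           c    c    c    c
      0    0    0    0    0
  c   0    1    1    1    1
  e   0    1    1    1    1
  b   0    1    1    1    1
  b   0    1    1    1    1
  b   0    1    1    1    1
LCS length = dp[5][4] = 1

1


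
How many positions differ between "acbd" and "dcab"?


Comparing "acbd" and "dcab" position by position:
  Position 0: 'a' vs 'd' => DIFFER
  Position 1: 'c' vs 'c' => same
  Position 2: 'b' vs 'a' => DIFFER
  Position 3: 'd' vs 'b' => DIFFER
Positions that differ: 3

3


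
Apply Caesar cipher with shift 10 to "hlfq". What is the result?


Caesar cipher: shift "hlfq" by 10
  'h' (pos 7) + 10 = pos 17 = 'r'
  'l' (pos 11) + 10 = pos 21 = 'v'
  'f' (pos 5) + 10 = pos 15 = 'p'
  'q' (pos 16) + 10 = pos 0 = 'a'
Result: rvpa

rvpa


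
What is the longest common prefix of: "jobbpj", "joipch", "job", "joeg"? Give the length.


Words: jobbpj, joipch, job, joeg
  Position 0: all 'j' => match
  Position 1: all 'o' => match
  Position 2: ('b', 'i', 'b', 'e') => mismatch, stop
LCP = "jo" (length 2)

2


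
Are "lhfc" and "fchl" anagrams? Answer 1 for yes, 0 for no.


Strings: "lhfc", "fchl"
Sorted first:  cfhl
Sorted second: cfhl
Sorted forms match => anagrams

1


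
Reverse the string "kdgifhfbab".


Input: kdgifhfbab
Reading characters right to left:
  Position 9: 'b'
  Position 8: 'a'
  Position 7: 'b'
  Position 6: 'f'
  Position 5: 'h'
  Position 4: 'f'
  Position 3: 'i'
  Position 2: 'g'
  Position 1: 'd'
  Position 0: 'k'
Reversed: babfhfigdk

babfhfigdk


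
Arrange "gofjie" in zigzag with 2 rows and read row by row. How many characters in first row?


Zigzag "gofjie" into 2 rows:
Placing characters:
  'g' => row 0
  'o' => row 1
  'f' => row 0
  'j' => row 1
  'i' => row 0
  'e' => row 1
Rows:
  Row 0: "gfi"
  Row 1: "oje"
First row length: 3

3


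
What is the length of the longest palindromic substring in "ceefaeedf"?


Input: "ceefaeedf"
Checking substrings for palindromes:
  [1:3] "ee" (len 2) => palindrome
  [5:7] "ee" (len 2) => palindrome
Longest palindromic substring: "ee" with length 2

2


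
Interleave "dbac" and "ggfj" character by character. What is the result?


Interleaving "dbac" and "ggfj":
  Position 0: 'd' from first, 'g' from second => "dg"
  Position 1: 'b' from first, 'g' from second => "bg"
  Position 2: 'a' from first, 'f' from second => "af"
  Position 3: 'c' from first, 'j' from second => "cj"
Result: dgbgafcj

dgbgafcj


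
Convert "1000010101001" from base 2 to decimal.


Input: "1000010101001" in base 2
Positional expansion:
  Digit '1' (value 1) x 2^12 = 4096
  Digit '0' (value 0) x 2^11 = 0
  Digit '0' (value 0) x 2^10 = 0
  Digit '0' (value 0) x 2^9 = 0
  Digit '0' (value 0) x 2^8 = 0
  Digit '1' (value 1) x 2^7 = 128
  Digit '0' (value 0) x 2^6 = 0
  Digit '1' (value 1) x 2^5 = 32
  Digit '0' (value 0) x 2^4 = 0
  Digit '1' (value 1) x 2^3 = 8
  Digit '0' (value 0) x 2^2 = 0
  Digit '0' (value 0) x 2^1 = 0
  Digit '1' (value 1) x 2^0 = 1
Sum = 4265

4265


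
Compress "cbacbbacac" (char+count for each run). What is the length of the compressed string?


Input: cbacbbacac
Runs:
  'c' x 1 => "c1"
  'b' x 1 => "b1"
  'a' x 1 => "a1"
  'c' x 1 => "c1"
  'b' x 2 => "b2"
  'a' x 1 => "a1"
  'c' x 1 => "c1"
  'a' x 1 => "a1"
  'c' x 1 => "c1"
Compressed: "c1b1a1c1b2a1c1a1c1"
Compressed length: 18

18


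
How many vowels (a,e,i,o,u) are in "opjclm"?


Input: opjclm
Checking each character:
  'o' at position 0: vowel (running total: 1)
  'p' at position 1: consonant
  'j' at position 2: consonant
  'c' at position 3: consonant
  'l' at position 4: consonant
  'm' at position 5: consonant
Total vowels: 1

1


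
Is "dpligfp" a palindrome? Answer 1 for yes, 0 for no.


Input: dpligfp
Reversed: pfgilpd
  Compare pos 0 ('d') with pos 6 ('p'): MISMATCH
  Compare pos 1 ('p') with pos 5 ('f'): MISMATCH
  Compare pos 2 ('l') with pos 4 ('g'): MISMATCH
Result: not a palindrome

0


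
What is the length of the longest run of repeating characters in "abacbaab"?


Input: "abacbaab"
Scanning for longest run:
  Position 1 ('b'): new char, reset run to 1
  Position 2 ('a'): new char, reset run to 1
  Position 3 ('c'): new char, reset run to 1
  Position 4 ('b'): new char, reset run to 1
  Position 5 ('a'): new char, reset run to 1
  Position 6 ('a'): continues run of 'a', length=2
  Position 7 ('b'): new char, reset run to 1
Longest run: 'a' with length 2

2


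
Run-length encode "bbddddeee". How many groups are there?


Input: bbddddeee
Scanning for consecutive runs:
  Group 1: 'b' x 2 (positions 0-1)
  Group 2: 'd' x 4 (positions 2-5)
  Group 3: 'e' x 3 (positions 6-8)
Total groups: 3

3


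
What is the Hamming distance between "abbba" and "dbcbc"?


Comparing "abbba" and "dbcbc" position by position:
  Position 0: 'a' vs 'd' => differ
  Position 1: 'b' vs 'b' => same
  Position 2: 'b' vs 'c' => differ
  Position 3: 'b' vs 'b' => same
  Position 4: 'a' vs 'c' => differ
Total differences (Hamming distance): 3

3


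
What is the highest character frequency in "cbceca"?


Input: cbceca
Character counts:
  'a': 1
  'b': 1
  'c': 3
  'e': 1
Maximum frequency: 3

3


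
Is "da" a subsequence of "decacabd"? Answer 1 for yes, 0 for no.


Check if "da" is a subsequence of "decacabd"
Greedy scan:
  Position 0 ('d'): matches sub[0] = 'd'
  Position 1 ('e'): no match needed
  Position 2 ('c'): no match needed
  Position 3 ('a'): matches sub[1] = 'a'
  Position 4 ('c'): no match needed
  Position 5 ('a'): no match needed
  Position 6 ('b'): no match needed
  Position 7 ('d'): no match needed
All 2 characters matched => is a subsequence

1


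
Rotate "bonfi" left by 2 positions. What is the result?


Input: "bonfi", rotate left by 2
First 2 characters: "bo"
Remaining characters: "nfi"
Concatenate remaining + first: "nfi" + "bo" = "nfibo"

nfibo


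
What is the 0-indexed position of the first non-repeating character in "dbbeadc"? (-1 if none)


Input: dbbeadc
Character frequencies:
  'a': 1
  'b': 2
  'c': 1
  'd': 2
  'e': 1
Scanning left to right for freq == 1:
  Position 0 ('d'): freq=2, skip
  Position 1 ('b'): freq=2, skip
  Position 2 ('b'): freq=2, skip
  Position 3 ('e'): unique! => answer = 3

3


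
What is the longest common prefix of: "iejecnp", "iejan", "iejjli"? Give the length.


Words: iejecnp, iejan, iejjli
  Position 0: all 'i' => match
  Position 1: all 'e' => match
  Position 2: all 'j' => match
  Position 3: ('e', 'a', 'j') => mismatch, stop
LCP = "iej" (length 3)

3


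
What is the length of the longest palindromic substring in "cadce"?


Input: "cadce"
Checking substrings for palindromes:
  No multi-char palindromic substrings found
Longest palindromic substring: "c" with length 1

1


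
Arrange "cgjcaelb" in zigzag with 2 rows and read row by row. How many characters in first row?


Zigzag "cgjcaelb" into 2 rows:
Placing characters:
  'c' => row 0
  'g' => row 1
  'j' => row 0
  'c' => row 1
  'a' => row 0
  'e' => row 1
  'l' => row 0
  'b' => row 1
Rows:
  Row 0: "cjal"
  Row 1: "gceb"
First row length: 4

4


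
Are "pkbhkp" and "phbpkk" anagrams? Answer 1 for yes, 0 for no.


Strings: "pkbhkp", "phbpkk"
Sorted first:  bhkkpp
Sorted second: bhkkpp
Sorted forms match => anagrams

1


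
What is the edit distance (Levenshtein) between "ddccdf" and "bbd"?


Computing edit distance: "ddccdf" -> "bbd"
DP table:
           b    b    d
      0    1    2    3
  d   1    1    2    2
  d   2    2    2    2
  c   3    3    3    3
  c   4    4    4    4
  d   5    5    5    4
  f   6    6    6    5
Edit distance = dp[6][3] = 5

5


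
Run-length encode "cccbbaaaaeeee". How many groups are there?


Input: cccbbaaaaeeee
Scanning for consecutive runs:
  Group 1: 'c' x 3 (positions 0-2)
  Group 2: 'b' x 2 (positions 3-4)
  Group 3: 'a' x 4 (positions 5-8)
  Group 4: 'e' x 4 (positions 9-12)
Total groups: 4

4


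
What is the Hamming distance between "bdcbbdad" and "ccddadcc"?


Comparing "bdcbbdad" and "ccddadcc" position by position:
  Position 0: 'b' vs 'c' => differ
  Position 1: 'd' vs 'c' => differ
  Position 2: 'c' vs 'd' => differ
  Position 3: 'b' vs 'd' => differ
  Position 4: 'b' vs 'a' => differ
  Position 5: 'd' vs 'd' => same
  Position 6: 'a' vs 'c' => differ
  Position 7: 'd' vs 'c' => differ
Total differences (Hamming distance): 7

7


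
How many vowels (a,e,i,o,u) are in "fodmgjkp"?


Input: fodmgjkp
Checking each character:
  'f' at position 0: consonant
  'o' at position 1: vowel (running total: 1)
  'd' at position 2: consonant
  'm' at position 3: consonant
  'g' at position 4: consonant
  'j' at position 5: consonant
  'k' at position 6: consonant
  'p' at position 7: consonant
Total vowels: 1

1


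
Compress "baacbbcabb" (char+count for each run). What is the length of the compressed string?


Input: baacbbcabb
Runs:
  'b' x 1 => "b1"
  'a' x 2 => "a2"
  'c' x 1 => "c1"
  'b' x 2 => "b2"
  'c' x 1 => "c1"
  'a' x 1 => "a1"
  'b' x 2 => "b2"
Compressed: "b1a2c1b2c1a1b2"
Compressed length: 14

14


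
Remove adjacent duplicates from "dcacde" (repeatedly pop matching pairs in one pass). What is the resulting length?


Input: dcacde
Stack-based adjacent duplicate removal:
  Read 'd': push. Stack: d
  Read 'c': push. Stack: dc
  Read 'a': push. Stack: dca
  Read 'c': push. Stack: dcac
  Read 'd': push. Stack: dcacd
  Read 'e': push. Stack: dcacde
Final stack: "dcacde" (length 6)

6


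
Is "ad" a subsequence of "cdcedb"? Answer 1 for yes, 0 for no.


Check if "ad" is a subsequence of "cdcedb"
Greedy scan:
  Position 0 ('c'): no match needed
  Position 1 ('d'): no match needed
  Position 2 ('c'): no match needed
  Position 3 ('e'): no match needed
  Position 4 ('d'): no match needed
  Position 5 ('b'): no match needed
Only matched 0/2 characters => not a subsequence

0


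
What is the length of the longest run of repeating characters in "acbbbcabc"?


Input: "acbbbcabc"
Scanning for longest run:
  Position 1 ('c'): new char, reset run to 1
  Position 2 ('b'): new char, reset run to 1
  Position 3 ('b'): continues run of 'b', length=2
  Position 4 ('b'): continues run of 'b', length=3
  Position 5 ('c'): new char, reset run to 1
  Position 6 ('a'): new char, reset run to 1
  Position 7 ('b'): new char, reset run to 1
  Position 8 ('c'): new char, reset run to 1
Longest run: 'b' with length 3

3


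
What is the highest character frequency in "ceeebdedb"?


Input: ceeebdedb
Character counts:
  'b': 2
  'c': 1
  'd': 2
  'e': 4
Maximum frequency: 4

4


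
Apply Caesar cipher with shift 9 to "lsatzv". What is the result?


Caesar cipher: shift "lsatzv" by 9
  'l' (pos 11) + 9 = pos 20 = 'u'
  's' (pos 18) + 9 = pos 1 = 'b'
  'a' (pos 0) + 9 = pos 9 = 'j'
  't' (pos 19) + 9 = pos 2 = 'c'
  'z' (pos 25) + 9 = pos 8 = 'i'
  'v' (pos 21) + 9 = pos 4 = 'e'
Result: ubjcie

ubjcie


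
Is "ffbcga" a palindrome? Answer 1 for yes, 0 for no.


Input: ffbcga
Reversed: agcbff
  Compare pos 0 ('f') with pos 5 ('a'): MISMATCH
  Compare pos 1 ('f') with pos 4 ('g'): MISMATCH
  Compare pos 2 ('b') with pos 3 ('c'): MISMATCH
Result: not a palindrome

0


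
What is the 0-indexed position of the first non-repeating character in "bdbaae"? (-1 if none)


Input: bdbaae
Character frequencies:
  'a': 2
  'b': 2
  'd': 1
  'e': 1
Scanning left to right for freq == 1:
  Position 0 ('b'): freq=2, skip
  Position 1 ('d'): unique! => answer = 1

1


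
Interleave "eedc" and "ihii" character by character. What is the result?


Interleaving "eedc" and "ihii":
  Position 0: 'e' from first, 'i' from second => "ei"
  Position 1: 'e' from first, 'h' from second => "eh"
  Position 2: 'd' from first, 'i' from second => "di"
  Position 3: 'c' from first, 'i' from second => "ci"
Result: eiehdici

eiehdici


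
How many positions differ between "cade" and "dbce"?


Comparing "cade" and "dbce" position by position:
  Position 0: 'c' vs 'd' => DIFFER
  Position 1: 'a' vs 'b' => DIFFER
  Position 2: 'd' vs 'c' => DIFFER
  Position 3: 'e' vs 'e' => same
Positions that differ: 3

3


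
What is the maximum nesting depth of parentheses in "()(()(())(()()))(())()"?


Input: "()(()(())(()()))(())()"
Tracking depth:
  Position 0 '(': depth becomes 1
  Position 1 ')': depth becomes 0
  Position 2 '(': depth becomes 1
  Position 3 '(': depth becomes 2
  Position 4 ')': depth becomes 1
  Position 5 '(': depth becomes 2
  Position 6 '(': depth becomes 3
  Position 7 ')': depth becomes 2
  Position 8 ')': depth becomes 1
  Position 9 '(': depth becomes 2
  Position 10 '(': depth becomes 3
  Position 11 ')': depth becomes 2
  Position 12 '(': depth becomes 3
  Position 13 ')': depth becomes 2
  Position 14 ')': depth becomes 1
  Position 15 ')': depth becomes 0
  Position 16 '(': depth becomes 1
  Position 17 '(': depth becomes 2
  Position 18 ')': depth becomes 1
  Position 19 ')': depth becomes 0
  Position 20 '(': depth becomes 1
  Position 21 ')': depth becomes 0
Maximum depth reached: 3

3


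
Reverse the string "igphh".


Input: igphh
Reading characters right to left:
  Position 4: 'h'
  Position 3: 'h'
  Position 2: 'p'
  Position 1: 'g'
  Position 0: 'i'
Reversed: hhpgi

hhpgi


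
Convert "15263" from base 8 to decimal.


Input: "15263" in base 8
Positional expansion:
  Digit '1' (value 1) x 8^4 = 4096
  Digit '5' (value 5) x 8^3 = 2560
  Digit '2' (value 2) x 8^2 = 128
  Digit '6' (value 6) x 8^1 = 48
  Digit '3' (value 3) x 8^0 = 3
Sum = 6835

6835


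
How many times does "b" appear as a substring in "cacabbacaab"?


Searching for "b" in "cacabbacaab"
Scanning each position:
  Position 0: "c" => no
  Position 1: "a" => no
  Position 2: "c" => no
  Position 3: "a" => no
  Position 4: "b" => MATCH
  Position 5: "b" => MATCH
  Position 6: "a" => no
  Position 7: "c" => no
  Position 8: "a" => no
  Position 9: "a" => no
  Position 10: "b" => MATCH
Total occurrences: 3

3


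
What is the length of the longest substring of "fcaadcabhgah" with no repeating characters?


Input: "fcaadcabhgah"
Sliding window (track last position of each char):
  Position 0 ('f'): window [0,0] length 1 -- new best
  Position 1 ('c'): window [0,1] length 2 -- new best
  Position 2 ('a'): window [0,2] length 3 -- new best
  Position 3 ('a'): repeat (last at 2), move window start to 3
  Position 3 ('a'): window [3,3] length 1
  Position 4 ('d'): window [3,4] length 2
  Position 5 ('c'): window [3,5] length 3
  Position 6 ('a'): repeat (last at 3), move window start to 4
  Position 6 ('a'): window [4,6] length 3
  Position 7 ('b'): window [4,7] length 4 -- new best
  Position 8 ('h'): window [4,8] length 5 -- new best
  Position 9 ('g'): window [4,9] length 6 -- new best
  Position 10 ('a'): repeat (last at 6), move window start to 7
  Position 10 ('a'): window [7,10] length 4
  Position 11 ('h'): repeat (last at 8), move window start to 9
  Position 11 ('h'): window [9,11] length 3
Longest substring with no repeats: "dcabhg" with length 6

6


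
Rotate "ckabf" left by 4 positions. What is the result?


Input: "ckabf", rotate left by 4
First 4 characters: "ckab"
Remaining characters: "f"
Concatenate remaining + first: "f" + "ckab" = "fckab"

fckab


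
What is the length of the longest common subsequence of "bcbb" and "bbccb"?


LCS of "bcbb" and "bbccb"
DP table:
           b    b    c    c    b
      0    0    0    0    0    0
  b   0    1    1    1    1    1
  c   0    1    1    2    2    2
  b   0    1    2    2    2    3
  b   0    1    2    2    2    3
LCS length = dp[4][5] = 3

3


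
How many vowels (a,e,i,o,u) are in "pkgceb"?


Input: pkgceb
Checking each character:
  'p' at position 0: consonant
  'k' at position 1: consonant
  'g' at position 2: consonant
  'c' at position 3: consonant
  'e' at position 4: vowel (running total: 1)
  'b' at position 5: consonant
Total vowels: 1

1


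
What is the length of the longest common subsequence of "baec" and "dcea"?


LCS of "baec" and "dcea"
DP table:
           d    c    e    a
      0    0    0    0    0
  b   0    0    0    0    0
  a   0    0    0    0    1
  e   0    0    0    1    1
  c   0    0    1    1    1
LCS length = dp[4][4] = 1

1


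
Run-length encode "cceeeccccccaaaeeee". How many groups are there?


Input: cceeeccccccaaaeeee
Scanning for consecutive runs:
  Group 1: 'c' x 2 (positions 0-1)
  Group 2: 'e' x 3 (positions 2-4)
  Group 3: 'c' x 6 (positions 5-10)
  Group 4: 'a' x 3 (positions 11-13)
  Group 5: 'e' x 4 (positions 14-17)
Total groups: 5

5


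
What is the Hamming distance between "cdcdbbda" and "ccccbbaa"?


Comparing "cdcdbbda" and "ccccbbaa" position by position:
  Position 0: 'c' vs 'c' => same
  Position 1: 'd' vs 'c' => differ
  Position 2: 'c' vs 'c' => same
  Position 3: 'd' vs 'c' => differ
  Position 4: 'b' vs 'b' => same
  Position 5: 'b' vs 'b' => same
  Position 6: 'd' vs 'a' => differ
  Position 7: 'a' vs 'a' => same
Total differences (Hamming distance): 3

3


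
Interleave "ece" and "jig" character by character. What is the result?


Interleaving "ece" and "jig":
  Position 0: 'e' from first, 'j' from second => "ej"
  Position 1: 'c' from first, 'i' from second => "ci"
  Position 2: 'e' from first, 'g' from second => "eg"
Result: ejcieg

ejcieg


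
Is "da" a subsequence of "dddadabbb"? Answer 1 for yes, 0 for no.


Check if "da" is a subsequence of "dddadabbb"
Greedy scan:
  Position 0 ('d'): matches sub[0] = 'd'
  Position 1 ('d'): no match needed
  Position 2 ('d'): no match needed
  Position 3 ('a'): matches sub[1] = 'a'
  Position 4 ('d'): no match needed
  Position 5 ('a'): no match needed
  Position 6 ('b'): no match needed
  Position 7 ('b'): no match needed
  Position 8 ('b'): no match needed
All 2 characters matched => is a subsequence

1


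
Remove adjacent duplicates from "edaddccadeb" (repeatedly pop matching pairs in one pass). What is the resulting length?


Input: edaddccadeb
Stack-based adjacent duplicate removal:
  Read 'e': push. Stack: e
  Read 'd': push. Stack: ed
  Read 'a': push. Stack: eda
  Read 'd': push. Stack: edad
  Read 'd': matches stack top 'd' => pop. Stack: eda
  Read 'c': push. Stack: edac
  Read 'c': matches stack top 'c' => pop. Stack: eda
  Read 'a': matches stack top 'a' => pop. Stack: ed
  Read 'd': matches stack top 'd' => pop. Stack: e
  Read 'e': matches stack top 'e' => pop. Stack: (empty)
  Read 'b': push. Stack: b
Final stack: "b" (length 1)

1


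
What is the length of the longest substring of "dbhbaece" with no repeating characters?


Input: "dbhbaece"
Sliding window (track last position of each char):
  Position 0 ('d'): window [0,0] length 1 -- new best
  Position 1 ('b'): window [0,1] length 2 -- new best
  Position 2 ('h'): window [0,2] length 3 -- new best
  Position 3 ('b'): repeat (last at 1), move window start to 2
  Position 3 ('b'): window [2,3] length 2
  Position 4 ('a'): window [2,4] length 3
  Position 5 ('e'): window [2,5] length 4 -- new best
  Position 6 ('c'): window [2,6] length 5 -- new best
  Position 7 ('e'): repeat (last at 5), move window start to 6
  Position 7 ('e'): window [6,7] length 2
Longest substring with no repeats: "hbaec" with length 5

5


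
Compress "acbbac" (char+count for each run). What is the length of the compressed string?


Input: acbbac
Runs:
  'a' x 1 => "a1"
  'c' x 1 => "c1"
  'b' x 2 => "b2"
  'a' x 1 => "a1"
  'c' x 1 => "c1"
Compressed: "a1c1b2a1c1"
Compressed length: 10

10


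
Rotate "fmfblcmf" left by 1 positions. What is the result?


Input: "fmfblcmf", rotate left by 1
First 1 characters: "f"
Remaining characters: "mfblcmf"
Concatenate remaining + first: "mfblcmf" + "f" = "mfblcmff"

mfblcmff


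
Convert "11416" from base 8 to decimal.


Input: "11416" in base 8
Positional expansion:
  Digit '1' (value 1) x 8^4 = 4096
  Digit '1' (value 1) x 8^3 = 512
  Digit '4' (value 4) x 8^2 = 256
  Digit '1' (value 1) x 8^1 = 8
  Digit '6' (value 6) x 8^0 = 6
Sum = 4878

4878


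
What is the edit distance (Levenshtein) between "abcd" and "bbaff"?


Computing edit distance: "abcd" -> "bbaff"
DP table:
           b    b    a    f    f
      0    1    2    3    4    5
  a   1    1    2    2    3    4
  b   2    1    1    2    3    4
  c   3    2    2    2    3    4
  d   4    3    3    3    3    4
Edit distance = dp[4][5] = 4

4


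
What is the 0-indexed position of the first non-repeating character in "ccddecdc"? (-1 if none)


Input: ccddecdc
Character frequencies:
  'c': 4
  'd': 3
  'e': 1
Scanning left to right for freq == 1:
  Position 0 ('c'): freq=4, skip
  Position 1 ('c'): freq=4, skip
  Position 2 ('d'): freq=3, skip
  Position 3 ('d'): freq=3, skip
  Position 4 ('e'): unique! => answer = 4

4


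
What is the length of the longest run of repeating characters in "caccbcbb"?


Input: "caccbcbb"
Scanning for longest run:
  Position 1 ('a'): new char, reset run to 1
  Position 2 ('c'): new char, reset run to 1
  Position 3 ('c'): continues run of 'c', length=2
  Position 4 ('b'): new char, reset run to 1
  Position 5 ('c'): new char, reset run to 1
  Position 6 ('b'): new char, reset run to 1
  Position 7 ('b'): continues run of 'b', length=2
Longest run: 'c' with length 2

2


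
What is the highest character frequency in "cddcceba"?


Input: cddcceba
Character counts:
  'a': 1
  'b': 1
  'c': 3
  'd': 2
  'e': 1
Maximum frequency: 3

3


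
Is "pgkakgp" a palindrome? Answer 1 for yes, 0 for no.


Input: pgkakgp
Reversed: pgkakgp
  Compare pos 0 ('p') with pos 6 ('p'): match
  Compare pos 1 ('g') with pos 5 ('g'): match
  Compare pos 2 ('k') with pos 4 ('k'): match
Result: palindrome

1


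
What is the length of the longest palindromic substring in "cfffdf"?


Input: "cfffdf"
Checking substrings for palindromes:
  [1:4] "fff" (len 3) => palindrome
  [3:6] "fdf" (len 3) => palindrome
  [1:3] "ff" (len 2) => palindrome
  [2:4] "ff" (len 2) => palindrome
Longest palindromic substring: "fff" with length 3

3


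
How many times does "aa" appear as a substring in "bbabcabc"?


Searching for "aa" in "bbabcabc"
Scanning each position:
  Position 0: "bb" => no
  Position 1: "ba" => no
  Position 2: "ab" => no
  Position 3: "bc" => no
  Position 4: "ca" => no
  Position 5: "ab" => no
  Position 6: "bc" => no
Total occurrences: 0

0


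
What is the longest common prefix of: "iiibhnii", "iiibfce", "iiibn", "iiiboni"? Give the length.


Words: iiibhnii, iiibfce, iiibn, iiiboni
  Position 0: all 'i' => match
  Position 1: all 'i' => match
  Position 2: all 'i' => match
  Position 3: all 'b' => match
  Position 4: ('h', 'f', 'n', 'o') => mismatch, stop
LCP = "iiib" (length 4)

4


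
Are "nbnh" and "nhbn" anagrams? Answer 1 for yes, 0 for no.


Strings: "nbnh", "nhbn"
Sorted first:  bhnn
Sorted second: bhnn
Sorted forms match => anagrams

1


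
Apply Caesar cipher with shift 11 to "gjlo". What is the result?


Caesar cipher: shift "gjlo" by 11
  'g' (pos 6) + 11 = pos 17 = 'r'
  'j' (pos 9) + 11 = pos 20 = 'u'
  'l' (pos 11) + 11 = pos 22 = 'w'
  'o' (pos 14) + 11 = pos 25 = 'z'
Result: ruwz

ruwz


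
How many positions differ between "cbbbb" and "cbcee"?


Comparing "cbbbb" and "cbcee" position by position:
  Position 0: 'c' vs 'c' => same
  Position 1: 'b' vs 'b' => same
  Position 2: 'b' vs 'c' => DIFFER
  Position 3: 'b' vs 'e' => DIFFER
  Position 4: 'b' vs 'e' => DIFFER
Positions that differ: 3

3


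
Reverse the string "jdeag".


Input: jdeag
Reading characters right to left:
  Position 4: 'g'
  Position 3: 'a'
  Position 2: 'e'
  Position 1: 'd'
  Position 0: 'j'
Reversed: gaedj

gaedj


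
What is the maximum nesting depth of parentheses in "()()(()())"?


Input: "()()(()())"
Tracking depth:
  Position 0 '(': depth becomes 1
  Position 1 ')': depth becomes 0
  Position 2 '(': depth becomes 1
  Position 3 ')': depth becomes 0
  Position 4 '(': depth becomes 1
  Position 5 '(': depth becomes 2
  Position 6 ')': depth becomes 1
  Position 7 '(': depth becomes 2
  Position 8 ')': depth becomes 1
  Position 9 ')': depth becomes 0
Maximum depth reached: 2

2


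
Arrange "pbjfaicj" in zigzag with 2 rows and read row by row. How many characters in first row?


Zigzag "pbjfaicj" into 2 rows:
Placing characters:
  'p' => row 0
  'b' => row 1
  'j' => row 0
  'f' => row 1
  'a' => row 0
  'i' => row 1
  'c' => row 0
  'j' => row 1
Rows:
  Row 0: "pjac"
  Row 1: "bfij"
First row length: 4

4


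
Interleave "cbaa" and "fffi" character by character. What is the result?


Interleaving "cbaa" and "fffi":
  Position 0: 'c' from first, 'f' from second => "cf"
  Position 1: 'b' from first, 'f' from second => "bf"
  Position 2: 'a' from first, 'f' from second => "af"
  Position 3: 'a' from first, 'i' from second => "ai"
Result: cfbfafai

cfbfafai


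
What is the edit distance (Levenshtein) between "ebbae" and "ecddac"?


Computing edit distance: "ebbae" -> "ecddac"
DP table:
           e    c    d    d    a    c
      0    1    2    3    4    5    6
  e   1    0    1    2    3    4    5
  b   2    1    1    2    3    4    5
  b   3    2    2    2    3    4    5
  a   4    3    3    3    3    3    4
  e   5    4    4    4    4    4    4
Edit distance = dp[5][6] = 4

4


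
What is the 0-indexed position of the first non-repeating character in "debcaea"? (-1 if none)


Input: debcaea
Character frequencies:
  'a': 2
  'b': 1
  'c': 1
  'd': 1
  'e': 2
Scanning left to right for freq == 1:
  Position 0 ('d'): unique! => answer = 0

0


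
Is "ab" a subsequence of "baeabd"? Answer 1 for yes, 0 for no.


Check if "ab" is a subsequence of "baeabd"
Greedy scan:
  Position 0 ('b'): no match needed
  Position 1 ('a'): matches sub[0] = 'a'
  Position 2 ('e'): no match needed
  Position 3 ('a'): no match needed
  Position 4 ('b'): matches sub[1] = 'b'
  Position 5 ('d'): no match needed
All 2 characters matched => is a subsequence

1


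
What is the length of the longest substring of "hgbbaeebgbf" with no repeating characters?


Input: "hgbbaeebgbf"
Sliding window (track last position of each char):
  Position 0 ('h'): window [0,0] length 1 -- new best
  Position 1 ('g'): window [0,1] length 2 -- new best
  Position 2 ('b'): window [0,2] length 3 -- new best
  Position 3 ('b'): repeat (last at 2), move window start to 3
  Position 3 ('b'): window [3,3] length 1
  Position 4 ('a'): window [3,4] length 2
  Position 5 ('e'): window [3,5] length 3
  Position 6 ('e'): repeat (last at 5), move window start to 6
  Position 6 ('e'): window [6,6] length 1
  Position 7 ('b'): window [6,7] length 2
  Position 8 ('g'): window [6,8] length 3
  Position 9 ('b'): repeat (last at 7), move window start to 8
  Position 9 ('b'): window [8,9] length 2
  Position 10 ('f'): window [8,10] length 3
Longest substring with no repeats: "hgb" with length 3

3


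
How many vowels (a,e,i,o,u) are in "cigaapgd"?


Input: cigaapgd
Checking each character:
  'c' at position 0: consonant
  'i' at position 1: vowel (running total: 1)
  'g' at position 2: consonant
  'a' at position 3: vowel (running total: 2)
  'a' at position 4: vowel (running total: 3)
  'p' at position 5: consonant
  'g' at position 6: consonant
  'd' at position 7: consonant
Total vowels: 3

3


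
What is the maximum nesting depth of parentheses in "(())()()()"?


Input: "(())()()()"
Tracking depth:
  Position 0 '(': depth becomes 1
  Position 1 '(': depth becomes 2
  Position 2 ')': depth becomes 1
  Position 3 ')': depth becomes 0
  Position 4 '(': depth becomes 1
  Position 5 ')': depth becomes 0
  Position 6 '(': depth becomes 1
  Position 7 ')': depth becomes 0
  Position 8 '(': depth becomes 1
  Position 9 ')': depth becomes 0
Maximum depth reached: 2

2


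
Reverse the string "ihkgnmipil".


Input: ihkgnmipil
Reading characters right to left:
  Position 9: 'l'
  Position 8: 'i'
  Position 7: 'p'
  Position 6: 'i'
  Position 5: 'm'
  Position 4: 'n'
  Position 3: 'g'
  Position 2: 'k'
  Position 1: 'h'
  Position 0: 'i'
Reversed: lipimngkhi

lipimngkhi


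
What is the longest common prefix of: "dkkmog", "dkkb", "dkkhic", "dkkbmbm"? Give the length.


Words: dkkmog, dkkb, dkkhic, dkkbmbm
  Position 0: all 'd' => match
  Position 1: all 'k' => match
  Position 2: all 'k' => match
  Position 3: ('m', 'b', 'h', 'b') => mismatch, stop
LCP = "dkk" (length 3)

3


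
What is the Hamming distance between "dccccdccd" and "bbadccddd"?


Comparing "dccccdccd" and "bbadccddd" position by position:
  Position 0: 'd' vs 'b' => differ
  Position 1: 'c' vs 'b' => differ
  Position 2: 'c' vs 'a' => differ
  Position 3: 'c' vs 'd' => differ
  Position 4: 'c' vs 'c' => same
  Position 5: 'd' vs 'c' => differ
  Position 6: 'c' vs 'd' => differ
  Position 7: 'c' vs 'd' => differ
  Position 8: 'd' vs 'd' => same
Total differences (Hamming distance): 7

7


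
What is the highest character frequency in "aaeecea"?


Input: aaeecea
Character counts:
  'a': 3
  'c': 1
  'e': 3
Maximum frequency: 3

3


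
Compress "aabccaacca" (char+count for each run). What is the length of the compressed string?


Input: aabccaacca
Runs:
  'a' x 2 => "a2"
  'b' x 1 => "b1"
  'c' x 2 => "c2"
  'a' x 2 => "a2"
  'c' x 2 => "c2"
  'a' x 1 => "a1"
Compressed: "a2b1c2a2c2a1"
Compressed length: 12

12


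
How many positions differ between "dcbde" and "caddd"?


Comparing "dcbde" and "caddd" position by position:
  Position 0: 'd' vs 'c' => DIFFER
  Position 1: 'c' vs 'a' => DIFFER
  Position 2: 'b' vs 'd' => DIFFER
  Position 3: 'd' vs 'd' => same
  Position 4: 'e' vs 'd' => DIFFER
Positions that differ: 4

4


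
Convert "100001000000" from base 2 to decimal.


Input: "100001000000" in base 2
Positional expansion:
  Digit '1' (value 1) x 2^11 = 2048
  Digit '0' (value 0) x 2^10 = 0
  Digit '0' (value 0) x 2^9 = 0
  Digit '0' (value 0) x 2^8 = 0
  Digit '0' (value 0) x 2^7 = 0
  Digit '1' (value 1) x 2^6 = 64
  Digit '0' (value 0) x 2^5 = 0
  Digit '0' (value 0) x 2^4 = 0
  Digit '0' (value 0) x 2^3 = 0
  Digit '0' (value 0) x 2^2 = 0
  Digit '0' (value 0) x 2^1 = 0
  Digit '0' (value 0) x 2^0 = 0
Sum = 2112

2112


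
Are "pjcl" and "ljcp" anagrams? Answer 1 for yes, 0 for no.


Strings: "pjcl", "ljcp"
Sorted first:  cjlp
Sorted second: cjlp
Sorted forms match => anagrams

1


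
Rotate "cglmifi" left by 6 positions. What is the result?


Input: "cglmifi", rotate left by 6
First 6 characters: "cglmif"
Remaining characters: "i"
Concatenate remaining + first: "i" + "cglmif" = "icglmif"

icglmif


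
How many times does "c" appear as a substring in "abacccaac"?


Searching for "c" in "abacccaac"
Scanning each position:
  Position 0: "a" => no
  Position 1: "b" => no
  Position 2: "a" => no
  Position 3: "c" => MATCH
  Position 4: "c" => MATCH
  Position 5: "c" => MATCH
  Position 6: "a" => no
  Position 7: "a" => no
  Position 8: "c" => MATCH
Total occurrences: 4

4


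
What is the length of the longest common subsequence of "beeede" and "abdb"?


LCS of "beeede" and "abdb"
DP table:
           a    b    d    b
      0    0    0    0    0
  b   0    0    1    1    1
  e   0    0    1    1    1
  e   0    0    1    1    1
  e   0    0    1    1    1
  d   0    0    1    2    2
  e   0    0    1    2    2
LCS length = dp[6][4] = 2

2


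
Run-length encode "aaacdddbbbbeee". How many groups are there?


Input: aaacdddbbbbeee
Scanning for consecutive runs:
  Group 1: 'a' x 3 (positions 0-2)
  Group 2: 'c' x 1 (positions 3-3)
  Group 3: 'd' x 3 (positions 4-6)
  Group 4: 'b' x 4 (positions 7-10)
  Group 5: 'e' x 3 (positions 11-13)
Total groups: 5

5


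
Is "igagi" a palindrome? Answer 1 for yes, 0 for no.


Input: igagi
Reversed: igagi
  Compare pos 0 ('i') with pos 4 ('i'): match
  Compare pos 1 ('g') with pos 3 ('g'): match
Result: palindrome

1


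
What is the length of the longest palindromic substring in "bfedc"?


Input: "bfedc"
Checking substrings for palindromes:
  No multi-char palindromic substrings found
Longest palindromic substring: "b" with length 1

1


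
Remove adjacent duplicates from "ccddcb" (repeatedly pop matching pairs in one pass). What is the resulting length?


Input: ccddcb
Stack-based adjacent duplicate removal:
  Read 'c': push. Stack: c
  Read 'c': matches stack top 'c' => pop. Stack: (empty)
  Read 'd': push. Stack: d
  Read 'd': matches stack top 'd' => pop. Stack: (empty)
  Read 'c': push. Stack: c
  Read 'b': push. Stack: cb
Final stack: "cb" (length 2)

2


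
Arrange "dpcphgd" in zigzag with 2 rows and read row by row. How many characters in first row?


Zigzag "dpcphgd" into 2 rows:
Placing characters:
  'd' => row 0
  'p' => row 1
  'c' => row 0
  'p' => row 1
  'h' => row 0
  'g' => row 1
  'd' => row 0
Rows:
  Row 0: "dchd"
  Row 1: "ppg"
First row length: 4

4


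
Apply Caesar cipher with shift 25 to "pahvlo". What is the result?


Caesar cipher: shift "pahvlo" by 25
  'p' (pos 15) + 25 = pos 14 = 'o'
  'a' (pos 0) + 25 = pos 25 = 'z'
  'h' (pos 7) + 25 = pos 6 = 'g'
  'v' (pos 21) + 25 = pos 20 = 'u'
  'l' (pos 11) + 25 = pos 10 = 'k'
  'o' (pos 14) + 25 = pos 13 = 'n'
Result: ozgukn

ozgukn


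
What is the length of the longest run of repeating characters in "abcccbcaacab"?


Input: "abcccbcaacab"
Scanning for longest run:
  Position 1 ('b'): new char, reset run to 1
  Position 2 ('c'): new char, reset run to 1
  Position 3 ('c'): continues run of 'c', length=2
  Position 4 ('c'): continues run of 'c', length=3
  Position 5 ('b'): new char, reset run to 1
  Position 6 ('c'): new char, reset run to 1
  Position 7 ('a'): new char, reset run to 1
  Position 8 ('a'): continues run of 'a', length=2
  Position 9 ('c'): new char, reset run to 1
  Position 10 ('a'): new char, reset run to 1
  Position 11 ('b'): new char, reset run to 1
Longest run: 'c' with length 3

3


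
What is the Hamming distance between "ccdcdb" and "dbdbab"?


Comparing "ccdcdb" and "dbdbab" position by position:
  Position 0: 'c' vs 'd' => differ
  Position 1: 'c' vs 'b' => differ
  Position 2: 'd' vs 'd' => same
  Position 3: 'c' vs 'b' => differ
  Position 4: 'd' vs 'a' => differ
  Position 5: 'b' vs 'b' => same
Total differences (Hamming distance): 4

4


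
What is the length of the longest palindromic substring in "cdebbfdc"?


Input: "cdebbfdc"
Checking substrings for palindromes:
  [3:5] "bb" (len 2) => palindrome
Longest palindromic substring: "bb" with length 2

2


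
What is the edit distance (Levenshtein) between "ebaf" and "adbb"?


Computing edit distance: "ebaf" -> "adbb"
DP table:
           a    d    b    b
      0    1    2    3    4
  e   1    1    2    3    4
  b   2    2    2    2    3
  a   3    2    3    3    3
  f   4    3    3    4    4
Edit distance = dp[4][4] = 4

4


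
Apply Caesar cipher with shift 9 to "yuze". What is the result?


Caesar cipher: shift "yuze" by 9
  'y' (pos 24) + 9 = pos 7 = 'h'
  'u' (pos 20) + 9 = pos 3 = 'd'
  'z' (pos 25) + 9 = pos 8 = 'i'
  'e' (pos 4) + 9 = pos 13 = 'n'
Result: hdin

hdin


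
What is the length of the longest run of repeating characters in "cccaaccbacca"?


Input: "cccaaccbacca"
Scanning for longest run:
  Position 1 ('c'): continues run of 'c', length=2
  Position 2 ('c'): continues run of 'c', length=3
  Position 3 ('a'): new char, reset run to 1
  Position 4 ('a'): continues run of 'a', length=2
  Position 5 ('c'): new char, reset run to 1
  Position 6 ('c'): continues run of 'c', length=2
  Position 7 ('b'): new char, reset run to 1
  Position 8 ('a'): new char, reset run to 1
  Position 9 ('c'): new char, reset run to 1
  Position 10 ('c'): continues run of 'c', length=2
  Position 11 ('a'): new char, reset run to 1
Longest run: 'c' with length 3

3


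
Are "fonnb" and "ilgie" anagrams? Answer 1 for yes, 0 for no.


Strings: "fonnb", "ilgie"
Sorted first:  bfnno
Sorted second: egiil
Differ at position 0: 'b' vs 'e' => not anagrams

0


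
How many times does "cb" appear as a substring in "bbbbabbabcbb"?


Searching for "cb" in "bbbbabbabcbb"
Scanning each position:
  Position 0: "bb" => no
  Position 1: "bb" => no
  Position 2: "bb" => no
  Position 3: "ba" => no
  Position 4: "ab" => no
  Position 5: "bb" => no
  Position 6: "ba" => no
  Position 7: "ab" => no
  Position 8: "bc" => no
  Position 9: "cb" => MATCH
  Position 10: "bb" => no
Total occurrences: 1

1


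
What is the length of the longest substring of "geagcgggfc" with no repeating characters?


Input: "geagcgggfc"
Sliding window (track last position of each char):
  Position 0 ('g'): window [0,0] length 1 -- new best
  Position 1 ('e'): window [0,1] length 2 -- new best
  Position 2 ('a'): window [0,2] length 3 -- new best
  Position 3 ('g'): repeat (last at 0), move window start to 1
  Position 3 ('g'): window [1,3] length 3
  Position 4 ('c'): window [1,4] length 4 -- new best
  Position 5 ('g'): repeat (last at 3), move window start to 4
  Position 5 ('g'): window [4,5] length 2
  Position 6 ('g'): repeat (last at 5), move window start to 6
  Position 6 ('g'): window [6,6] length 1
  Position 7 ('g'): repeat (last at 6), move window start to 7
  Position 7 ('g'): window [7,7] length 1
  Position 8 ('f'): window [7,8] length 2
  Position 9 ('c'): window [7,9] length 3
Longest substring with no repeats: "eagc" with length 4

4


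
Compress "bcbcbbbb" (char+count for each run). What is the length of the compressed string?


Input: bcbcbbbb
Runs:
  'b' x 1 => "b1"
  'c' x 1 => "c1"
  'b' x 1 => "b1"
  'c' x 1 => "c1"
  'b' x 4 => "b4"
Compressed: "b1c1b1c1b4"
Compressed length: 10

10


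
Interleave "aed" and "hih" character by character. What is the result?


Interleaving "aed" and "hih":
  Position 0: 'a' from first, 'h' from second => "ah"
  Position 1: 'e' from first, 'i' from second => "ei"
  Position 2: 'd' from first, 'h' from second => "dh"
Result: aheidh

aheidh


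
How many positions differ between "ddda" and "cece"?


Comparing "ddda" and "cece" position by position:
  Position 0: 'd' vs 'c' => DIFFER
  Position 1: 'd' vs 'e' => DIFFER
  Position 2: 'd' vs 'c' => DIFFER
  Position 3: 'a' vs 'e' => DIFFER
Positions that differ: 4

4


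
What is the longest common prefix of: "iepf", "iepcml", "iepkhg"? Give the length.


Words: iepf, iepcml, iepkhg
  Position 0: all 'i' => match
  Position 1: all 'e' => match
  Position 2: all 'p' => match
  Position 3: ('f', 'c', 'k') => mismatch, stop
LCP = "iep" (length 3)

3


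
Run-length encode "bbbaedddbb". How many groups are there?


Input: bbbaedddbb
Scanning for consecutive runs:
  Group 1: 'b' x 3 (positions 0-2)
  Group 2: 'a' x 1 (positions 3-3)
  Group 3: 'e' x 1 (positions 4-4)
  Group 4: 'd' x 3 (positions 5-7)
  Group 5: 'b' x 2 (positions 8-9)
Total groups: 5

5


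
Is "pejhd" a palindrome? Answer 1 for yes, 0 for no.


Input: pejhd
Reversed: dhjep
  Compare pos 0 ('p') with pos 4 ('d'): MISMATCH
  Compare pos 1 ('e') with pos 3 ('h'): MISMATCH
Result: not a palindrome

0


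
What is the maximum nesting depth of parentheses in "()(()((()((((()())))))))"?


Input: "()(()((()((((()())))))))"
Tracking depth:
  Position 0 '(': depth becomes 1
  Position 1 ')': depth becomes 0
  Position 2 '(': depth becomes 1
  Position 3 '(': depth becomes 2
  Position 4 ')': depth becomes 1
  Position 5 '(': depth becomes 2
  Position 6 '(': depth becomes 3
  Position 7 '(': depth becomes 4
  Position 8 ')': depth becomes 3
  Position 9 '(': depth becomes 4
  Position 10 '(': depth becomes 5
  Position 11 '(': depth becomes 6
  Position 12 '(': depth becomes 7
  Position 13 '(': depth becomes 8
  Position 14 ')': depth becomes 7
  Position 15 '(': depth becomes 8
  Position 16 ')': depth becomes 7
  Position 17 ')': depth becomes 6
  Position 18 ')': depth becomes 5
  Position 19 ')': depth becomes 4
  Position 20 ')': depth becomes 3
  Position 21 ')': depth becomes 2
  Position 22 ')': depth becomes 1
  Position 23 ')': depth becomes 0
Maximum depth reached: 8

8
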